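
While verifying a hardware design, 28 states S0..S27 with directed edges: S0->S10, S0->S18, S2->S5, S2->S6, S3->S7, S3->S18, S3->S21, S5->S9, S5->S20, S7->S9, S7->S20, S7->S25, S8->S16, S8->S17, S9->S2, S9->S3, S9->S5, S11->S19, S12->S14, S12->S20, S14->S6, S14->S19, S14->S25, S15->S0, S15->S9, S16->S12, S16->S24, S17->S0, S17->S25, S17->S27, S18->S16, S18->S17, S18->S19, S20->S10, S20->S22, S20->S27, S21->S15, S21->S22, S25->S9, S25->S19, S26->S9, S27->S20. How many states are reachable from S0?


BFS from S0:
  layer 0: {S0}
  layer 1: {S10, S18}
  layer 2: {S16, S17, S19}
  layer 3: {S12, S24, S25, S27}
  layer 4: {S9, S14, S20}
  layer 5: {S2, S3, S5, S6, S22}
  layer 6: {S7, S21}
  layer 7: {S15}
Reachable set: {S0, S2, S3, S5, S6, S7, S9, S10, S12, S14, S15, S16, S17, S18, S19, S20, S21, S22, S24, S25, S27}
Count = 21

21


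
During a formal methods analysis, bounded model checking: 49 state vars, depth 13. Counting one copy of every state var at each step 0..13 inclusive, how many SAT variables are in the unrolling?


BMC unrolls to depth k, creating one copy of each state var for steps 0..k.
Step count = 13 + 1 = 14 (steps 0 through 13)
Vars per step = 49
Total = 49 * 14 = 686

686


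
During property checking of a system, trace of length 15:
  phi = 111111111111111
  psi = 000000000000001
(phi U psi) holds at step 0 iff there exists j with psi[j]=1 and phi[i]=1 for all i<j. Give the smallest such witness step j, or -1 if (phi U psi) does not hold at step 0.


(phi U psi) at 0: need smallest j with psi[j]=1 and phi[i]=1 for all i in [0,j).
Scan from step 0:
  step 0: phi=1, psi=0 -> continue
  step 1: phi=1, psi=0 -> continue
  step 2: phi=1, psi=0 -> continue
  step 3: phi=1, psi=0 -> continue
  step 14: psi=1 and phi held for [0,14) -> witness found
Witness step = 14

14


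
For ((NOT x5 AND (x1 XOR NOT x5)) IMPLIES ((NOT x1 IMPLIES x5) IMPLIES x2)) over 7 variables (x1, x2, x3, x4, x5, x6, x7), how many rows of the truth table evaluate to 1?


Formula: ((NOT x5 AND (x1 XOR NOT x5)) IMPLIES ((NOT x1 IMPLIES x5) IMPLIES x2)) over 7 vars (128 rows)
Evaluate each row (x1, x2, x3, x4, x5, x6, x7 as bits, MSB first):
  row 0 [0000000]: ((NOT 0 AND (0 XOR NOT 0)) IMPLIES ((NOT 0 IMPLIES 0) IMPLIES 0)) -> 1
  row 1 [0000001]: ((NOT 0 AND (0 XOR NOT 0)) IMPLIES ((NOT 0 IMPLIES 0) IMPLIES 0)) -> 1
  row 2 [0000010]: ((NOT 0 AND (0 XOR NOT 0)) IMPLIES ((NOT 0 IMPLIES 0) IMPLIES 0)) -> 1
  row 3 [0000011]: ((NOT 0 AND (0 XOR NOT 0)) IMPLIES ((NOT 0 IMPLIES 0) IMPLIES 0)) -> 1
  row 4 [0000100]: ((NOT 1 AND (0 XOR NOT 1)) IMPLIES ((NOT 0 IMPLIES 1) IMPLIES 0)) -> 1
  (every remaining row is evaluated the same way; all 128 results are listed next)
Full result column, 8 rows per line (x1,x2,x3,x4 fixed per line; x5,x6,x7 runs 000..111 left to right):
  rows 0-7 [x1,x2,x3,x4=0000]: 11111111  (ones: 8)
  rows 8-15 [x1,x2,x3,x4=0001]: 11111111  (ones: 8)
  rows 16-23 [x1,x2,x3,x4=0010]: 11111111  (ones: 8)
  rows 24-31 [x1,x2,x3,x4=0011]: 11111111  (ones: 8)
  rows 32-39 [x1,x2,x3,x4=0100]: 11111111  (ones: 8)
  rows 40-47 [x1,x2,x3,x4=0101]: 11111111  (ones: 8)
  rows 48-55 [x1,x2,x3,x4=0110]: 11111111  (ones: 8)
  rows 56-63 [x1,x2,x3,x4=0111]: 11111111  (ones: 8)
  rows 64-71 [x1,x2,x3,x4=1000]: 11111111  (ones: 8)
  rows 72-79 [x1,x2,x3,x4=1001]: 11111111  (ones: 8)
  rows 80-87 [x1,x2,x3,x4=1010]: 11111111  (ones: 8)
  rows 88-95 [x1,x2,x3,x4=1011]: 11111111  (ones: 8)
  rows 96-103 [x1,x2,x3,x4=1100]: 11111111  (ones: 8)
  rows 104-111 [x1,x2,x3,x4=1101]: 11111111  (ones: 8)
  rows 112-119 [x1,x2,x3,x4=1110]: 11111111  (ones: 8)
  rows 120-127 [x1,x2,x3,x4=1111]: 11111111  (ones: 8)
Count of 1-rows = 8+8+8+8+8+8+8+8+8+8+8+8+8+8+8+8 = 128

128


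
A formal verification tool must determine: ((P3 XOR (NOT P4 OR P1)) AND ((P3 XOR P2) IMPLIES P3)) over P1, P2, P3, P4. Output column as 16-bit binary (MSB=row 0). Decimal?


Formula: ((P3 XOR (NOT P4 OR P1)) AND ((P3 XOR P2) IMPLIES P3)) over P1, P2, P3, P4 (16 rows)
Evaluate each row (bits = P1,P2,P3,P4, MSB first):
  row 0 [0000]: ((0 XOR (NOT 0 OR 0)) AND ((0 XOR 0) IMPLIES 0)) -> 1
  row 1 [0001]: ((0 XOR (NOT 1 OR 0)) AND ((0 XOR 0) IMPLIES 0)) -> 0
  row 2 [0010]: ((1 XOR (NOT 0 OR 0)) AND ((1 XOR 0) IMPLIES 1)) -> 0
  row 3 [0011]: ((1 XOR (NOT 1 OR 0)) AND ((1 XOR 0) IMPLIES 1)) -> 1
  row 4 [0100]: ((0 XOR (NOT 0 OR 0)) AND ((0 XOR 1) IMPLIES 0)) -> 0
  row 5 [0101]: ((0 XOR (NOT 1 OR 0)) AND ((0 XOR 1) IMPLIES 0)) -> 0
  row 6 [0110]: ((1 XOR (NOT 0 OR 0)) AND ((1 XOR 1) IMPLIES 1)) -> 0
  row 7 [0111]: ((1 XOR (NOT 1 OR 0)) AND ((1 XOR 1) IMPLIES 1)) -> 1
  row 8 [1000]: ((0 XOR (NOT 0 OR 1)) AND ((0 XOR 0) IMPLIES 0)) -> 1
  row 9 [1001]: ((0 XOR (NOT 1 OR 1)) AND ((0 XOR 0) IMPLIES 0)) -> 1
  row 10 [1010]: ((1 XOR (NOT 0 OR 1)) AND ((1 XOR 0) IMPLIES 1)) -> 0
  row 11 [1011]: ((1 XOR (NOT 1 OR 1)) AND ((1 XOR 0) IMPLIES 1)) -> 0
  row 12 [1100]: ((0 XOR (NOT 0 OR 1)) AND ((0 XOR 1) IMPLIES 0)) -> 0
  row 13 [1101]: ((0 XOR (NOT 1 OR 1)) AND ((0 XOR 1) IMPLIES 0)) -> 0
  row 14 [1110]: ((1 XOR (NOT 0 OR 1)) AND ((1 XOR 1) IMPLIES 1)) -> 0
  row 15 [1111]: ((1 XOR (NOT 1 OR 1)) AND ((1 XOR 1) IMPLIES 1)) -> 0
Full result column, 4 rows per line (P1,P2 fixed per line; P3,P4 runs 00..11 left to right):
  rows 0-3 [P1,P2=00]: 1001  = hex 9
  rows 4-7 [P1,P2=01]: 0001  = hex 1
  rows 8-11 [P1,P2=10]: 1100  = hex C
  rows 12-15 [P1,P2=11]: 0000  = hex 0
Output column (row 0 .. row 15) = 1001000111000000
Output column grouped in 4s = 1001 0001 1100 0000 = 0x91C0
Convert to decimal digit by digit (value = value*16 + digit):
  9 -> 9
  9*16 + 1 = 145
  145*16 + 12 (C) = 2332
  2332*16 + 0 = 37312
Decimal = 37312

37312


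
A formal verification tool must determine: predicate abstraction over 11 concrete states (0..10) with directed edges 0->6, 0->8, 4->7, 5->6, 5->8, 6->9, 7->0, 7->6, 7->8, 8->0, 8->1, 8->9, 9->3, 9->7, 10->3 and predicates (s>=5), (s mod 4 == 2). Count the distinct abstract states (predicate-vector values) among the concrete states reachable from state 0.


BFS from 0:
Concrete reachable: {0, 1, 3, 6, 7, 8, 9}
Abstract via predicates (s>=5), (s mod 4 == 2):
  (0,0) <- {0, 1, 3}
  (1,0) <- {7, 8, 9}
  (1,1) <- {6}
Distinct abstract states = 3

3


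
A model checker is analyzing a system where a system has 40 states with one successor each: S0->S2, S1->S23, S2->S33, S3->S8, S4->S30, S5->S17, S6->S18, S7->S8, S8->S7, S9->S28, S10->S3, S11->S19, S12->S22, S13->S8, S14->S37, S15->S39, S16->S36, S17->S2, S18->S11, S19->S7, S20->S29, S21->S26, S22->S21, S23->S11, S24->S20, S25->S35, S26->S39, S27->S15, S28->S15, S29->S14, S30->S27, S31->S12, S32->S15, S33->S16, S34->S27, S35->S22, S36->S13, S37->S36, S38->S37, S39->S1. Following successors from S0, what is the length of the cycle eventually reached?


Trace from S0 until a state repeats:
  S0 -> S2 -> S33 -> S16 -> S36 -> S13 -> S8 -> S7 -> S8
S8 first seen at step 6, revisited at step 8.
Cycle length = 8 - 6 = 2

2


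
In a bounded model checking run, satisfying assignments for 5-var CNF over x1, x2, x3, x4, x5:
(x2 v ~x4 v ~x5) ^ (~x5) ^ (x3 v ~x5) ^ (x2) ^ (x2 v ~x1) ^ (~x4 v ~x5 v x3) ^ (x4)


CNF with 7 clauses over 5 vars (32 assignments).
An assignment satisfies CNF iff every clause has >=1 true literal.
Check each row (bits = x1,x2,x3,x4,x5; clause T/F shown):
  row 0 [00000]: clauses=TTTFTTF -> 0
  row 1 [00001]: clauses=TFFFTTF -> 0
  row 2 [00010]: clauses=TTTFTTT -> 0
  row 3 [00011]: clauses=FFFFTFT -> 0
  row 4 [00100]: clauses=TTTFTTF -> 0
  row 5 [00101]: clauses=TFTFTTF -> 0
  row 6 [00110]: clauses=TTTFTTT -> 0
  row 7 [00111]: clauses=FFTFTTT -> 0
  row 8 [01000]: clauses=TTTTTTF -> 0
  row 9 [01001]: clauses=TFFTTTF -> 0
  row 10 [01010]: clauses=TTTTTTT -> 1
  row 11 [01011]: clauses=TFFTTFT -> 0
  row 12 [01100]: clauses=TTTTTTF -> 0
  row 13 [01101]: clauses=TFTTTTF -> 0
  row 14 [01110]: clauses=TTTTTTT -> 1
  row 15 [01111]: clauses=TFTTTTT -> 0
  row 16 [10000]: clauses=TTTFFTF -> 0
  row 17 [10001]: clauses=TFFFFTF -> 0
  row 18 [10010]: clauses=TTTFFTT -> 0
  row 19 [10011]: clauses=FFFFFFT -> 0
  row 20 [10100]: clauses=TTTFFTF -> 0
  row 21 [10101]: clauses=TFTFFTF -> 0
  row 22 [10110]: clauses=TTTFFTT -> 0
  row 23 [10111]: clauses=FFTFFTT -> 0
  row 24 [11000]: clauses=TTTTTTF -> 0
  row 25 [11001]: clauses=TFFTTTF -> 0
  row 26 [11010]: clauses=TTTTTTT -> 1
  row 27 [11011]: clauses=TFFTTFT -> 0
  row 28 [11100]: clauses=TTTTTTF -> 0
  row 29 [11101]: clauses=TFTTTTF -> 0
  row 30 [11110]: clauses=TTTTTTT -> 1
  row 31 [11111]: clauses=TFTTTTT -> 0
Full result column, 8 rows per line (x1,x2 fixed per line; x3,x4,x5 runs 000..111 left to right):
  rows 0-7 [x1,x2=00]: 00000000  (ones: 0)
  rows 8-15 [x1,x2=01]: 00100010  (ones: 2)
  rows 16-23 [x1,x2=10]: 00000000  (ones: 0)
  rows 24-31 [x1,x2=11]: 00100010  (ones: 2)
Satisfying assignments = 0+2+0+2 = 4

4


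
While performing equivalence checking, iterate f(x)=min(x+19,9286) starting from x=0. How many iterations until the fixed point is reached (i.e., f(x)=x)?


Step 1: x=0, cap=9286, increment=19
Step 2: x grows by 19 each step until capped at 9286; fixed point is x=9286
Step 3: iterations = ceil(9286/19) = 489

489


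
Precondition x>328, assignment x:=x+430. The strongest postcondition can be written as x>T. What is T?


Formula: sp(P, x:=E) = exists old_x. (x = E[old_x/x]) AND P[old_x/x] (old_x is the value of x before the assignment; eliminate old_x by solving x = E[old_x/x] for old_x)
Step 1: Precondition P: x>328, i.e. old_x > 328
Step 2: Assignment gives x = old_x + 430, so old_x = x - 430
Step 3: Substitute into P: x - 430 > 328
Step 4: Simplify: x > 328+430 = 758

758


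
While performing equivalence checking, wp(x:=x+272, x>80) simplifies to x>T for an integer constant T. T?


Formula: wp(x:=E, P) = P[E/x] (substitute E for x in postcondition)
Step 1: Postcondition: x>80
Step 2: Substitute x+272 for x: x+272>80
Step 3: Solve for x: x > 80-272 = -192

-192


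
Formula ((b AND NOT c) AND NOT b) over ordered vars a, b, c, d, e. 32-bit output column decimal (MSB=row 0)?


Formula: ((b AND NOT c) AND NOT b) over a, b, c, d, e (32 rows)
Evaluate each row (bits = a,b,c,d,e, MSB first):
  row 0 [00000]: ((0 AND NOT 0) AND NOT 0) -> 0
  row 1 [00001]: ((0 AND NOT 0) AND NOT 0) -> 0
  row 2 [00010]: ((0 AND NOT 0) AND NOT 0) -> 0
  row 3 [00011]: ((0 AND NOT 0) AND NOT 0) -> 0
  row 4 [00100]: ((0 AND NOT 1) AND NOT 0) -> 0
  row 5 [00101]: ((0 AND NOT 1) AND NOT 0) -> 0
  row 6 [00110]: ((0 AND NOT 1) AND NOT 0) -> 0
  row 7 [00111]: ((0 AND NOT 1) AND NOT 0) -> 0
  row 8 [01000]: ((1 AND NOT 0) AND NOT 1) -> 0
  row 9 [01001]: ((1 AND NOT 0) AND NOT 1) -> 0
  row 10 [01010]: ((1 AND NOT 0) AND NOT 1) -> 0
  row 11 [01011]: ((1 AND NOT 0) AND NOT 1) -> 0
  row 12 [01100]: ((1 AND NOT 1) AND NOT 1) -> 0
  row 13 [01101]: ((1 AND NOT 1) AND NOT 1) -> 0
  row 14 [01110]: ((1 AND NOT 1) AND NOT 1) -> 0
  row 15 [01111]: ((1 AND NOT 1) AND NOT 1) -> 0
  row 16 [10000]: ((0 AND NOT 0) AND NOT 0) -> 0
  row 17 [10001]: ((0 AND NOT 0) AND NOT 0) -> 0
  row 18 [10010]: ((0 AND NOT 0) AND NOT 0) -> 0
  row 19 [10011]: ((0 AND NOT 0) AND NOT 0) -> 0
  row 20 [10100]: ((0 AND NOT 1) AND NOT 0) -> 0
  row 21 [10101]: ((0 AND NOT 1) AND NOT 0) -> 0
  row 22 [10110]: ((0 AND NOT 1) AND NOT 0) -> 0
  row 23 [10111]: ((0 AND NOT 1) AND NOT 0) -> 0
  row 24 [11000]: ((1 AND NOT 0) AND NOT 1) -> 0
  row 25 [11001]: ((1 AND NOT 0) AND NOT 1) -> 0
  row 26 [11010]: ((1 AND NOT 0) AND NOT 1) -> 0
  row 27 [11011]: ((1 AND NOT 0) AND NOT 1) -> 0
  row 28 [11100]: ((1 AND NOT 1) AND NOT 1) -> 0
  row 29 [11101]: ((1 AND NOT 1) AND NOT 1) -> 0
  row 30 [11110]: ((1 AND NOT 1) AND NOT 1) -> 0
  row 31 [11111]: ((1 AND NOT 1) AND NOT 1) -> 0
Full result column, 4 rows per line (a,b,c fixed per line; d,e runs 00..11 left to right):
  rows 0-3 [a,b,c=000]: 0000  = hex 0
  rows 4-7 [a,b,c=001]: 0000  = hex 0
  rows 8-11 [a,b,c=010]: 0000  = hex 0
  rows 12-15 [a,b,c=011]: 0000  = hex 0
  rows 16-19 [a,b,c=100]: 0000  = hex 0
  rows 20-23 [a,b,c=101]: 0000  = hex 0
  rows 24-27 [a,b,c=110]: 0000  = hex 0
  rows 28-31 [a,b,c=111]: 0000  = hex 0
Output column (row 0 .. row 31) = 00000000000000000000000000000000
Output column grouped in 4s = 0000 0000 0000 0000 0000 0000 0000 0000 = 0x00000000
Convert to decimal digit by digit (value = value*16 + digit):
  0 -> 0
  0*16 + 0 = 0
  0*16 + 0 = 0
  0*16 + 0 = 0
  0*16 + 0 = 0
  0*16 + 0 = 0
  0*16 + 0 = 0
  0*16 + 0 = 0
Decimal = 0

0


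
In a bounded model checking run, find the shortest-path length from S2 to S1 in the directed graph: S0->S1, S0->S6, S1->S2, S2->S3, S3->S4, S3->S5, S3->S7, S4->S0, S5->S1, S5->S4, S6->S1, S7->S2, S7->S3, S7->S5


BFS layer-by-layer from S2:
  dist 0: {S2}
  dist 1: {S3}
  dist 2: {S4, S5, S7}
  dist 3: {S0, S1}
  -> S1 reached at distance 3
Shortest path length = 3

3


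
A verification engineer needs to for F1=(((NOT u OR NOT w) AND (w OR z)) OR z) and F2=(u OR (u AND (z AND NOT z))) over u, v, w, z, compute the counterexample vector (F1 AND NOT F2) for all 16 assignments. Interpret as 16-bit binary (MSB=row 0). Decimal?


F1 = (((NOT u OR NOT w) AND (w OR z)) OR z)
F2 = (u OR (u AND (z AND NOT z)))
Counterexample to F1=>F2 is where F1=1 and F2=0.
Evaluate each row (bits = u,v,w,z, MSB first):
  row 0 [0000]: F1=0 F2=0 -> F1&~F2 -> 0
  row 1 [0001]: F1=1 F2=0 -> F1&~F2 -> 1
  row 2 [0010]: F1=1 F2=0 -> F1&~F2 -> 1
  row 3 [0011]: F1=1 F2=0 -> F1&~F2 -> 1
  row 4 [0100]: F1=0 F2=0 -> F1&~F2 -> 0
  row 5 [0101]: F1=1 F2=0 -> F1&~F2 -> 1
  row 6 [0110]: F1=1 F2=0 -> F1&~F2 -> 1
  row 7 [0111]: F1=1 F2=0 -> F1&~F2 -> 1
  row 8 [1000]: F1=0 F2=1 -> F1&~F2 -> 0
  row 9 [1001]: F1=1 F2=1 -> F1&~F2 -> 0
  row 10 [1010]: F1=0 F2=1 -> F1&~F2 -> 0
  row 11 [1011]: F1=1 F2=1 -> F1&~F2 -> 0
  row 12 [1100]: F1=0 F2=1 -> F1&~F2 -> 0
  row 13 [1101]: F1=1 F2=1 -> F1&~F2 -> 0
  row 14 [1110]: F1=0 F2=1 -> F1&~F2 -> 0
  row 15 [1111]: F1=1 F2=1 -> F1&~F2 -> 0
Full result column, 4 rows per line (u,v fixed per line; w,z runs 00..11 left to right):
  rows 0-3 [u,v=00]: 0111  = hex 7
  rows 4-7 [u,v=01]: 0111  = hex 7
  rows 8-11 [u,v=10]: 0000  = hex 0
  rows 12-15 [u,v=11]: 0000  = hex 0
Counterexample vector (row 0 .. row 15) = 0111011100000000
Output column grouped in 4s = 0111 0111 0000 0000 = 0x7700
Convert to decimal digit by digit (value = value*16 + digit):
  7 -> 7
  7*16 + 7 = 119
  119*16 + 0 = 1904
  1904*16 + 0 = 30464
Decimal = 30464

30464


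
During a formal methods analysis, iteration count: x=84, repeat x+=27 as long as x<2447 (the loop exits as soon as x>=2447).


Step 1: x goes from 84 toward 2447 by 27; the body runs while x<2447, so iterations = ceil((bound-start)/step)
Step 2: Distance=2363
Step 3: ceil(2363/27)=88

88


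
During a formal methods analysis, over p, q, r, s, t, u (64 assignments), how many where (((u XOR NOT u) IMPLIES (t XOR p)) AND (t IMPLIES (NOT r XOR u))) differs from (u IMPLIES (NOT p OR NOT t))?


F1 = (((u XOR NOT u) IMPLIES (t XOR p)) AND (t IMPLIES (NOT r XOR u)))
F2 = (u IMPLIES (NOT p OR NOT t))
Evaluate both on each of 64 rows (bits = p,q,r,s,t,u):
  row 0 [000000]: F1=0 F2=1 (differ) -> 1
  row 1 [000001]: F1=0 F2=1 (differ) -> 1
  row 2 [000010]: F1=1 F2=1 -> 0
  row 3 [000011]: F1=0 F2=1 (differ) -> 1
  row 4 [000100]: F1=0 F2=1 (differ) -> 1
  (every remaining row is evaluated the same way; all 64 results are listed next)
Full result column, 8 rows per line (p,q,r fixed per line; s,t,u runs 000..111 left to right):
  rows 0-7 [p,q,r=000]: 11011101  (ones: 6)
  rows 8-15 [p,q,r=001]: 11101110  (ones: 6)
  rows 16-23 [p,q,r=010]: 11011101  (ones: 6)
  rows 24-31 [p,q,r=011]: 11101110  (ones: 6)
  rows 32-39 [p,q,r=100]: 00100010  (ones: 2)
  rows 40-47 [p,q,r=101]: 00100010  (ones: 2)
  rows 48-55 [p,q,r=110]: 00100010  (ones: 2)
  rows 56-63 [p,q,r=111]: 00100010  (ones: 2)
Disagreements = 6+6+6+6+2+2+2+2 = 32

32


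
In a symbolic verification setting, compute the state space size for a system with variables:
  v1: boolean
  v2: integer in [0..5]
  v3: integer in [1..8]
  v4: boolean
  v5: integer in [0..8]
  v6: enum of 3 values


State space = product of domain sizes of all variables.
Domain sizes:
  v1 (boolean): 2
  v2 (integer in [0..5]): 6
  v3 (integer in [1..8]): 8
  v4 (boolean): 2
  v5 (integer in [0..8]): 9
  v6 (enum of 3 values): 3
Product = 2 * 6 * 8 * 2 * 9 * 3 = 5184

5184


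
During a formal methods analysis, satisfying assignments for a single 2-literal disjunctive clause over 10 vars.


Step 1: Total=2^10=1024
Step 2: Unsat when all 2 false: 2^8=256
Step 3: Sat=1024-256=768

768


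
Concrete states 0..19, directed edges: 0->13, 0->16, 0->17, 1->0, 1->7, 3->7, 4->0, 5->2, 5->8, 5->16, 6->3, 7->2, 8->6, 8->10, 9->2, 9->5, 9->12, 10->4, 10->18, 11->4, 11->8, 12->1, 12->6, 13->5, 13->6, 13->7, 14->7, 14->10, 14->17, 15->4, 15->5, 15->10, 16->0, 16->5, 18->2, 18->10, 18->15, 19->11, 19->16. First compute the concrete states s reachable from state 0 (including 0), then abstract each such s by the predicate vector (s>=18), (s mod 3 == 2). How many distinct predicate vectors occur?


BFS from 0:
Concrete reachable: {0, 2, 3, 4, 5, 6, 7, 8, 10, 13, 15, 16, 17, 18}
Abstract via predicates (s>=18), (s mod 3 == 2):
  (0,0) <- {0, 3, 4, 6, 7, 10, 13, 15, 16}
  (0,1) <- {2, 5, 8, 17}
  (1,0) <- {18}
Distinct abstract states = 3

3


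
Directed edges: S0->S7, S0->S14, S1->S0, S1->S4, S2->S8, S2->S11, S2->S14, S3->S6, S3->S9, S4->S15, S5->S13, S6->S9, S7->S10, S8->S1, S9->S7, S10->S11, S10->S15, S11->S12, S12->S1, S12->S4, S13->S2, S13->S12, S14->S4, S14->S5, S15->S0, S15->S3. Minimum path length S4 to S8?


BFS layer-by-layer from S4:
  dist 0: {S4}
  dist 1: {S15}
  dist 2: {S0, S3}
  dist 3: {S6, S7, S9, S14}
  dist 4: {S5, S10}
  dist 5: {S11, S13}
  dist 6: {S2, S12}
  dist 7: {S1, S8}
  -> S8 reached at distance 7
Shortest path length = 7

7


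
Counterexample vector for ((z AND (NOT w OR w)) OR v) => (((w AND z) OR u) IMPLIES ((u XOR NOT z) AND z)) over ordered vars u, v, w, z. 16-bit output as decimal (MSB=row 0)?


F1 = ((z AND (NOT w OR w)) OR v)
F2 = (((w AND z) OR u) IMPLIES ((u XOR NOT z) AND z))
Counterexample to F1=>F2 is where F1=1 and F2=0.
Evaluate each row (bits = u,v,w,z, MSB first):
  row 0 [0000]: F1=0 F2=1 -> F1&~F2 -> 0
  row 1 [0001]: F1=1 F2=1 -> F1&~F2 -> 0
  row 2 [0010]: F1=0 F2=1 -> F1&~F2 -> 0
  row 3 [0011]: F1=1 F2=0 -> F1&~F2 -> 1
  row 4 [0100]: F1=1 F2=1 -> F1&~F2 -> 0
  row 5 [0101]: F1=1 F2=1 -> F1&~F2 -> 0
  row 6 [0110]: F1=1 F2=1 -> F1&~F2 -> 0
  row 7 [0111]: F1=1 F2=0 -> F1&~F2 -> 1
  row 8 [1000]: F1=0 F2=0 -> F1&~F2 -> 0
  row 9 [1001]: F1=1 F2=1 -> F1&~F2 -> 0
  row 10 [1010]: F1=0 F2=0 -> F1&~F2 -> 0
  row 11 [1011]: F1=1 F2=1 -> F1&~F2 -> 0
  row 12 [1100]: F1=1 F2=0 -> F1&~F2 -> 1
  row 13 [1101]: F1=1 F2=1 -> F1&~F2 -> 0
  row 14 [1110]: F1=1 F2=0 -> F1&~F2 -> 1
  row 15 [1111]: F1=1 F2=1 -> F1&~F2 -> 0
Full result column, 4 rows per line (u,v fixed per line; w,z runs 00..11 left to right):
  rows 0-3 [u,v=00]: 0001  = hex 1
  rows 4-7 [u,v=01]: 0001  = hex 1
  rows 8-11 [u,v=10]: 0000  = hex 0
  rows 12-15 [u,v=11]: 1010  = hex A
Counterexample vector (row 0 .. row 15) = 0001000100001010
Output column grouped in 4s = 0001 0001 0000 1010 = 0x110A
Convert to decimal digit by digit (value = value*16 + digit):
  1 -> 1
  1*16 + 1 = 17
  17*16 + 0 = 272
  272*16 + 10 (A) = 4362
Decimal = 4362

4362


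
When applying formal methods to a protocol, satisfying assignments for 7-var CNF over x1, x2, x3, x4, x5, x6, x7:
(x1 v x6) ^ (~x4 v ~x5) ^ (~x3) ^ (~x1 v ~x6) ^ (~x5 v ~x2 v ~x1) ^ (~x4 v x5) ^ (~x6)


CNF with 7 clauses over 7 vars (128 assignments).
An assignment satisfies CNF iff every clause has >=1 true literal.
Check each row (bits = x1,x2,x3,x4,x5,x6,x7; clause T/F shown):
  row 0 [0000000]: clauses=FTTTTTT -> 0
  row 1 [0000001]: clauses=FTTTTTT -> 0
  row 2 [0000010]: clauses=TTTTTTF -> 0
  row 3 [0000011]: clauses=TTTTTTF -> 0
  row 4 [0000100]: clauses=FTTTTTT -> 0
  (every remaining row is evaluated the same way; all 128 results are listed next)
Full result column, 8 rows per line (x1,x2,x3,x4 fixed per line; x5,x6,x7 runs 000..111 left to right):
  rows 0-7 [x1,x2,x3,x4=0000]: 00000000  (ones: 0)
  rows 8-15 [x1,x2,x3,x4=0001]: 00000000  (ones: 0)
  rows 16-23 [x1,x2,x3,x4=0010]: 00000000  (ones: 0)
  rows 24-31 [x1,x2,x3,x4=0011]: 00000000  (ones: 0)
  rows 32-39 [x1,x2,x3,x4=0100]: 00000000  (ones: 0)
  rows 40-47 [x1,x2,x3,x4=0101]: 00000000  (ones: 0)
  rows 48-55 [x1,x2,x3,x4=0110]: 00000000  (ones: 0)
  rows 56-63 [x1,x2,x3,x4=0111]: 00000000  (ones: 0)
  rows 64-71 [x1,x2,x3,x4=1000]: 11001100  (ones: 4)
  rows 72-79 [x1,x2,x3,x4=1001]: 00000000  (ones: 0)
  rows 80-87 [x1,x2,x3,x4=1010]: 00000000  (ones: 0)
  rows 88-95 [x1,x2,x3,x4=1011]: 00000000  (ones: 0)
  rows 96-103 [x1,x2,x3,x4=1100]: 11000000  (ones: 2)
  rows 104-111 [x1,x2,x3,x4=1101]: 00000000  (ones: 0)
  rows 112-119 [x1,x2,x3,x4=1110]: 00000000  (ones: 0)
  rows 120-127 [x1,x2,x3,x4=1111]: 00000000  (ones: 0)
Satisfying assignments = 0+0+0+0+0+0+0+0+4+0+0+0+2+0+0+0 = 6

6


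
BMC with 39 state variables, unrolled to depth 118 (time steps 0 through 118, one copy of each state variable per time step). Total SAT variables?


BMC unrolls to depth k, creating one copy of each state var for steps 0..k.
Step count = 118 + 1 = 119 (steps 0 through 118)
Vars per step = 39
Total = 39 * 119 = 4641

4641


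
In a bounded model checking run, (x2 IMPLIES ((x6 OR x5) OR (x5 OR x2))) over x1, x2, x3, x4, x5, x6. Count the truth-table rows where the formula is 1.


Formula: (x2 IMPLIES ((x6 OR x5) OR (x5 OR x2))) over 6 vars (64 rows)
Evaluate each row (x1, x2, x3, x4, x5, x6 as bits, MSB first):
  row 0 [000000]: (0 IMPLIES ((0 OR 0) OR (0 OR 0))) -> 1
  row 1 [000001]: (0 IMPLIES ((1 OR 0) OR (0 OR 0))) -> 1
  row 2 [000010]: (0 IMPLIES ((0 OR 1) OR (1 OR 0))) -> 1
  row 3 [000011]: (0 IMPLIES ((1 OR 1) OR (1 OR 0))) -> 1
  row 4 [000100]: (0 IMPLIES ((0 OR 0) OR (0 OR 0))) -> 1
  (every remaining row is evaluated the same way; all 64 results are listed next)
Full result column, 8 rows per line (x1,x2,x3 fixed per line; x4,x5,x6 runs 000..111 left to right):
  rows 0-7 [x1,x2,x3=000]: 11111111  (ones: 8)
  rows 8-15 [x1,x2,x3=001]: 11111111  (ones: 8)
  rows 16-23 [x1,x2,x3=010]: 11111111  (ones: 8)
  rows 24-31 [x1,x2,x3=011]: 11111111  (ones: 8)
  rows 32-39 [x1,x2,x3=100]: 11111111  (ones: 8)
  rows 40-47 [x1,x2,x3=101]: 11111111  (ones: 8)
  rows 48-55 [x1,x2,x3=110]: 11111111  (ones: 8)
  rows 56-63 [x1,x2,x3=111]: 11111111  (ones: 8)
Count of 1-rows = 8+8+8+8+8+8+8+8 = 64

64


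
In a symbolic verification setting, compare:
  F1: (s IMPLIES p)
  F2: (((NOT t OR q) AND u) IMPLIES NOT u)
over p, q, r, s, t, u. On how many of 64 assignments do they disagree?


F1 = (s IMPLIES p)
F2 = (((NOT t OR q) AND u) IMPLIES NOT u)
Evaluate both on each of 64 rows (bits = p,q,r,s,t,u):
  row 0 [000000]: F1=1 F2=1 -> 0
  row 1 [000001]: F1=1 F2=0 (differ) -> 1
  row 2 [000010]: F1=1 F2=1 -> 0
  row 3 [000011]: F1=1 F2=1 -> 0
  row 4 [000100]: F1=0 F2=1 (differ) -> 1
  (every remaining row is evaluated the same way; all 64 results are listed next)
Full result column, 8 rows per line (p,q,r fixed per line; s,t,u runs 000..111 left to right):
  rows 0-7 [p,q,r=000]: 01001011  (ones: 4)
  rows 8-15 [p,q,r=001]: 01001011  (ones: 4)
  rows 16-23 [p,q,r=010]: 01011010  (ones: 4)
  rows 24-31 [p,q,r=011]: 01011010  (ones: 4)
  rows 32-39 [p,q,r=100]: 01000100  (ones: 2)
  rows 40-47 [p,q,r=101]: 01000100  (ones: 2)
  rows 48-55 [p,q,r=110]: 01010101  (ones: 4)
  rows 56-63 [p,q,r=111]: 01010101  (ones: 4)
Disagreements = 4+4+4+4+2+2+4+4 = 28

28


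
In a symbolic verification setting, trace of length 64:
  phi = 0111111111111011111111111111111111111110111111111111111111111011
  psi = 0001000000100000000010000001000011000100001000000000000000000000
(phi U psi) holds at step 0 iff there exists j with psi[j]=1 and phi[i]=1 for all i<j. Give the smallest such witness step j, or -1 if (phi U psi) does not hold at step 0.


(phi U psi) at 0: need smallest j with psi[j]=1 and phi[i]=1 for all i in [0,j).
Scan from step 0:
  step 0: phi=0 -> phi-prefix broken from here
  step 3: psi=1 but phi already failed -> not a witness
  step 10: psi=1 but phi already failed -> not a witness
  step 20: psi=1 but phi already failed -> not a witness
  step 27: psi=1 but phi already failed -> not a witness
  step 32: psi=1 but phi already failed -> not a witness
  step 33: psi=1 but phi already failed -> not a witness
  step 37: psi=1 but phi already failed -> not a witness
  step 42: psi=1 but phi already failed -> not a witness
  end of trace: no witness -> -1
Witness step = -1

-1


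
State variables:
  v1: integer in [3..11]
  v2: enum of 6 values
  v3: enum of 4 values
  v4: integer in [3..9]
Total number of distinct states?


State space = product of domain sizes of all variables.
Domain sizes:
  v1 (integer in [3..11]): 9
  v2 (enum of 6 values): 6
  v3 (enum of 4 values): 4
  v4 (integer in [3..9]): 7
Product = 9 * 6 * 4 * 7 = 1512

1512


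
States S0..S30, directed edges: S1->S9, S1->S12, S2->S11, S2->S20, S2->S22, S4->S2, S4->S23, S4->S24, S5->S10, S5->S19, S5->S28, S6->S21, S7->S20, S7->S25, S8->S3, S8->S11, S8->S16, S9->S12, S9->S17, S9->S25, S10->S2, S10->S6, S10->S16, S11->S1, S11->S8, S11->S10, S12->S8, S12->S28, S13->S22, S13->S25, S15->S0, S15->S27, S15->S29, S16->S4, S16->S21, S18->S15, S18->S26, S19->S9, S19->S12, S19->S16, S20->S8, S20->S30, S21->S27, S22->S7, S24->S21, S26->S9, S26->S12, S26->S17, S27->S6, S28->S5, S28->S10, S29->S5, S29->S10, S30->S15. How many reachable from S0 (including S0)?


BFS from S0:
  layer 0: {S0}
Reachable set: {S0}
Count = 1

1


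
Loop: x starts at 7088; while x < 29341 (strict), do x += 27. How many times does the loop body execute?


Step 1: x goes from 7088 toward 29341 by 27; the body runs while x<29341, so iterations = ceil((bound-start)/step)
Step 2: Distance=22253
Step 3: ceil(22253/27)=825

825


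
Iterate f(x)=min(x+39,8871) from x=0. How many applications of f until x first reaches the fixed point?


Step 1: x=0, cap=8871, increment=39
Step 2: x grows by 39 each step until capped at 8871; fixed point is x=8871
Step 3: iterations = ceil(8871/39) = 228

228


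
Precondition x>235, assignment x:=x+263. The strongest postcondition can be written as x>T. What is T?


Formula: sp(P, x:=E) = exists old_x. (x = E[old_x/x]) AND P[old_x/x] (old_x is the value of x before the assignment; eliminate old_x by solving x = E[old_x/x] for old_x)
Step 1: Precondition P: x>235, i.e. old_x > 235
Step 2: Assignment gives x = old_x + 263, so old_x = x - 263
Step 3: Substitute into P: x - 263 > 235
Step 4: Simplify: x > 235+263 = 498

498


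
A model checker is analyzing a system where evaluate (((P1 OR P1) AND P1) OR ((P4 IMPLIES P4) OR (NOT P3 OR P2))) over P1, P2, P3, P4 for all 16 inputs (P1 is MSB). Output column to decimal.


Formula: (((P1 OR P1) AND P1) OR ((P4 IMPLIES P4) OR (NOT P3 OR P2))) over P1, P2, P3, P4 (16 rows)
Evaluate each row (bits = P1,P2,P3,P4, MSB first):
  row 0 [0000]: (((0 OR 0) AND 0) OR ((0 IMPLIES 0) OR (NOT 0 OR 0))) -> 1
  row 1 [0001]: (((0 OR 0) AND 0) OR ((1 IMPLIES 1) OR (NOT 0 OR 0))) -> 1
  row 2 [0010]: (((0 OR 0) AND 0) OR ((0 IMPLIES 0) OR (NOT 1 OR 0))) -> 1
  row 3 [0011]: (((0 OR 0) AND 0) OR ((1 IMPLIES 1) OR (NOT 1 OR 0))) -> 1
  row 4 [0100]: (((0 OR 0) AND 0) OR ((0 IMPLIES 0) OR (NOT 0 OR 1))) -> 1
  row 5 [0101]: (((0 OR 0) AND 0) OR ((1 IMPLIES 1) OR (NOT 0 OR 1))) -> 1
  row 6 [0110]: (((0 OR 0) AND 0) OR ((0 IMPLIES 0) OR (NOT 1 OR 1))) -> 1
  row 7 [0111]: (((0 OR 0) AND 0) OR ((1 IMPLIES 1) OR (NOT 1 OR 1))) -> 1
  row 8 [1000]: (((1 OR 1) AND 1) OR ((0 IMPLIES 0) OR (NOT 0 OR 0))) -> 1
  row 9 [1001]: (((1 OR 1) AND 1) OR ((1 IMPLIES 1) OR (NOT 0 OR 0))) -> 1
  row 10 [1010]: (((1 OR 1) AND 1) OR ((0 IMPLIES 0) OR (NOT 1 OR 0))) -> 1
  row 11 [1011]: (((1 OR 1) AND 1) OR ((1 IMPLIES 1) OR (NOT 1 OR 0))) -> 1
  row 12 [1100]: (((1 OR 1) AND 1) OR ((0 IMPLIES 0) OR (NOT 0 OR 1))) -> 1
  row 13 [1101]: (((1 OR 1) AND 1) OR ((1 IMPLIES 1) OR (NOT 0 OR 1))) -> 1
  row 14 [1110]: (((1 OR 1) AND 1) OR ((0 IMPLIES 0) OR (NOT 1 OR 1))) -> 1
  row 15 [1111]: (((1 OR 1) AND 1) OR ((1 IMPLIES 1) OR (NOT 1 OR 1))) -> 1
Full result column, 4 rows per line (P1,P2 fixed per line; P3,P4 runs 00..11 left to right):
  rows 0-3 [P1,P2=00]: 1111  = hex F
  rows 4-7 [P1,P2=01]: 1111  = hex F
  rows 8-11 [P1,P2=10]: 1111  = hex F
  rows 12-15 [P1,P2=11]: 1111  = hex F
Output column (row 0 .. row 15) = 1111111111111111
Output column grouped in 4s = 1111 1111 1111 1111 = 0xFFFF
Convert to decimal digit by digit (value = value*16 + digit):
  F -> 15
  15*16 + 15 (F) = 255
  255*16 + 15 (F) = 4095
  4095*16 + 15 (F) = 65535
Decimal = 65535

65535


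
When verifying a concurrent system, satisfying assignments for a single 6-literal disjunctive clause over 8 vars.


Step 1: Total=2^8=256
Step 2: Unsat when all 6 false: 2^2=4
Step 3: Sat=256-4=252

252


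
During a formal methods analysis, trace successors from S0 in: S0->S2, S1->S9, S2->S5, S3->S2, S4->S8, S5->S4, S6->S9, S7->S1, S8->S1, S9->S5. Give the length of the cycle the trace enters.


Trace from S0 until a state repeats:
  S0 -> S2 -> S5 -> S4 -> S8 -> S1 -> S9 -> S5
S5 first seen at step 2, revisited at step 7.
Cycle length = 7 - 2 = 5

5


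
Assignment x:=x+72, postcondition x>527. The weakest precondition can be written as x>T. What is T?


Formula: wp(x:=E, P) = P[E/x] (substitute E for x in postcondition)
Step 1: Postcondition: x>527
Step 2: Substitute x+72 for x: x+72>527
Step 3: Solve for x: x > 527-72 = 455

455


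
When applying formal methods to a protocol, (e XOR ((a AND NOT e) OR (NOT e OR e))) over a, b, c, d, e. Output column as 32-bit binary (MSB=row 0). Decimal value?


Formula: (e XOR ((a AND NOT e) OR (NOT e OR e))) over a, b, c, d, e (32 rows)
Evaluate each row (bits = a,b,c,d,e, MSB first):
  row 0 [00000]: (0 XOR ((0 AND NOT 0) OR (NOT 0 OR 0))) -> 1
  row 1 [00001]: (1 XOR ((0 AND NOT 1) OR (NOT 1 OR 1))) -> 0
  row 2 [00010]: (0 XOR ((0 AND NOT 0) OR (NOT 0 OR 0))) -> 1
  row 3 [00011]: (1 XOR ((0 AND NOT 1) OR (NOT 1 OR 1))) -> 0
  row 4 [00100]: (0 XOR ((0 AND NOT 0) OR (NOT 0 OR 0))) -> 1
  row 5 [00101]: (1 XOR ((0 AND NOT 1) OR (NOT 1 OR 1))) -> 0
  row 6 [00110]: (0 XOR ((0 AND NOT 0) OR (NOT 0 OR 0))) -> 1
  row 7 [00111]: (1 XOR ((0 AND NOT 1) OR (NOT 1 OR 1))) -> 0
  row 8 [01000]: (0 XOR ((0 AND NOT 0) OR (NOT 0 OR 0))) -> 1
  row 9 [01001]: (1 XOR ((0 AND NOT 1) OR (NOT 1 OR 1))) -> 0
  row 10 [01010]: (0 XOR ((0 AND NOT 0) OR (NOT 0 OR 0))) -> 1
  row 11 [01011]: (1 XOR ((0 AND NOT 1) OR (NOT 1 OR 1))) -> 0
  row 12 [01100]: (0 XOR ((0 AND NOT 0) OR (NOT 0 OR 0))) -> 1
  row 13 [01101]: (1 XOR ((0 AND NOT 1) OR (NOT 1 OR 1))) -> 0
  row 14 [01110]: (0 XOR ((0 AND NOT 0) OR (NOT 0 OR 0))) -> 1
  row 15 [01111]: (1 XOR ((0 AND NOT 1) OR (NOT 1 OR 1))) -> 0
  row 16 [10000]: (0 XOR ((1 AND NOT 0) OR (NOT 0 OR 0))) -> 1
  row 17 [10001]: (1 XOR ((1 AND NOT 1) OR (NOT 1 OR 1))) -> 0
  row 18 [10010]: (0 XOR ((1 AND NOT 0) OR (NOT 0 OR 0))) -> 1
  row 19 [10011]: (1 XOR ((1 AND NOT 1) OR (NOT 1 OR 1))) -> 0
  row 20 [10100]: (0 XOR ((1 AND NOT 0) OR (NOT 0 OR 0))) -> 1
  row 21 [10101]: (1 XOR ((1 AND NOT 1) OR (NOT 1 OR 1))) -> 0
  row 22 [10110]: (0 XOR ((1 AND NOT 0) OR (NOT 0 OR 0))) -> 1
  row 23 [10111]: (1 XOR ((1 AND NOT 1) OR (NOT 1 OR 1))) -> 0
  row 24 [11000]: (0 XOR ((1 AND NOT 0) OR (NOT 0 OR 0))) -> 1
  row 25 [11001]: (1 XOR ((1 AND NOT 1) OR (NOT 1 OR 1))) -> 0
  row 26 [11010]: (0 XOR ((1 AND NOT 0) OR (NOT 0 OR 0))) -> 1
  row 27 [11011]: (1 XOR ((1 AND NOT 1) OR (NOT 1 OR 1))) -> 0
  row 28 [11100]: (0 XOR ((1 AND NOT 0) OR (NOT 0 OR 0))) -> 1
  row 29 [11101]: (1 XOR ((1 AND NOT 1) OR (NOT 1 OR 1))) -> 0
  row 30 [11110]: (0 XOR ((1 AND NOT 0) OR (NOT 0 OR 0))) -> 1
  row 31 [11111]: (1 XOR ((1 AND NOT 1) OR (NOT 1 OR 1))) -> 0
Full result column, 4 rows per line (a,b,c fixed per line; d,e runs 00..11 left to right):
  rows 0-3 [a,b,c=000]: 1010  = hex A
  rows 4-7 [a,b,c=001]: 1010  = hex A
  rows 8-11 [a,b,c=010]: 1010  = hex A
  rows 12-15 [a,b,c=011]: 1010  = hex A
  rows 16-19 [a,b,c=100]: 1010  = hex A
  rows 20-23 [a,b,c=101]: 1010  = hex A
  rows 24-27 [a,b,c=110]: 1010  = hex A
  rows 28-31 [a,b,c=111]: 1010  = hex A
Output column (row 0 .. row 31) = 10101010101010101010101010101010
Output column grouped in 4s = 1010 1010 1010 1010 1010 1010 1010 1010 = 0xAAAAAAAA
Convert to decimal digit by digit (value = value*16 + digit):
  A -> 10
  10*16 + 10 (A) = 170
  170*16 + 10 (A) = 2730
  2730*16 + 10 (A) = 43690
  43690*16 + 10 (A) = 699050
  699050*16 + 10 (A) = 11184810
  11184810*16 + 10 (A) = 178956970
  178956970*16 + 10 (A) = 2863311530
Decimal = 2863311530

2863311530


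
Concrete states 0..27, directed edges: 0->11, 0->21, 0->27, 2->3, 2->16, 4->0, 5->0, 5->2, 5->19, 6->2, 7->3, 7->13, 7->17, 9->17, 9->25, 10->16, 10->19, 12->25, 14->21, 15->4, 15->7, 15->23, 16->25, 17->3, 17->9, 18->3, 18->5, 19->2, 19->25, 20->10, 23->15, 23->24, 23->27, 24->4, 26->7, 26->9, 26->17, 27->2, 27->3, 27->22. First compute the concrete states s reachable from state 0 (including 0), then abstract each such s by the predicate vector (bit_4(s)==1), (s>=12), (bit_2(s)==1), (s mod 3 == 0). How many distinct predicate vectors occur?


BFS from 0:
Concrete reachable: {0, 2, 3, 11, 16, 21, 22, 25, 27}
Abstract via predicates (bit_4(s)==1), (s>=12), (bit_2(s)==1), (s mod 3 == 0):
  (0,0,0,0) <- {2, 11}
  (0,0,0,1) <- {0, 3}
  (1,1,0,0) <- {16, 25}
  (1,1,0,1) <- {27}
  (1,1,1,0) <- {22}
  (1,1,1,1) <- {21}
Distinct abstract states = 6

6


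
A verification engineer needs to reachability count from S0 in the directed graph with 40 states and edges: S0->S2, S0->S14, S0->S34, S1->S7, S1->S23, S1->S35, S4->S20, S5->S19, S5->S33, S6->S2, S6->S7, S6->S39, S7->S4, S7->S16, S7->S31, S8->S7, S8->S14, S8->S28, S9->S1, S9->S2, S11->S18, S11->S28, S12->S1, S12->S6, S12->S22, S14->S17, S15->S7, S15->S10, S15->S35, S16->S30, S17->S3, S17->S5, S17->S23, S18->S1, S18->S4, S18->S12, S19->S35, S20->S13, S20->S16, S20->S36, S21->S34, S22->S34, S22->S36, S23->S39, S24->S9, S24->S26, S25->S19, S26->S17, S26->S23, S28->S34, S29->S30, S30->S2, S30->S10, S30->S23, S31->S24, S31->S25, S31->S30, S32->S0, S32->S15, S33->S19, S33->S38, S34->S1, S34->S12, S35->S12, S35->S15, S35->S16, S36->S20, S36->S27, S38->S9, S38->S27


BFS from S0:
  layer 0: {S0}
  layer 1: {S2, S14, S34}
  layer 2: {S1, S12, S17}
  layer 3: {S3, S5, S6, S7, S22, S23, S35}
  layer 4: {S4, S15, S16, S19, S31, S33, S36, S39}
  layer 5: {S10, S20, S24, S25, S27, S30, S38}
  layer 6: {S9, S13, S26}
Reachable set: {S0, S1, S2, S3, S4, S5, S6, S7, S9, S10, S12, S13, S14, S15, S16, S17, S19, S20, S22, S23, S24, S25, S26, S27, S30, S31, S33, S34, S35, S36, S38, S39}
Count = 32

32


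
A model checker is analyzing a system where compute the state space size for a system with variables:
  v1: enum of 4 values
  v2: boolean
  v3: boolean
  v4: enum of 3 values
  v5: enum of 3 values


State space = product of domain sizes of all variables.
Domain sizes:
  v1 (enum of 4 values): 4
  v2 (boolean): 2
  v3 (boolean): 2
  v4 (enum of 3 values): 3
  v5 (enum of 3 values): 3
Product = 4 * 2 * 2 * 3 * 3 = 144

144


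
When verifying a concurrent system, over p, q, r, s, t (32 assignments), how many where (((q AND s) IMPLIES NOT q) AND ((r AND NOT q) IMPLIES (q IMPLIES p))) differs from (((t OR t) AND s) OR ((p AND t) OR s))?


F1 = (((q AND s) IMPLIES NOT q) AND ((r AND NOT q) IMPLIES (q IMPLIES p)))
F2 = (((t OR t) AND s) OR ((p AND t) OR s))
Evaluate both on each of 32 rows (bits = p,q,r,s,t):
  row 0 [00000]: F1=1 F2=0 (differ) -> 1
  row 1 [00001]: F1=1 F2=0 (differ) -> 1
  row 2 [00010]: F1=1 F2=1 -> 0
  row 3 [00011]: F1=1 F2=1 -> 0
  row 4 [00100]: F1=1 F2=0 (differ) -> 1
  row 5 [00101]: F1=1 F2=0 (differ) -> 1
  row 6 [00110]: F1=1 F2=1 -> 0
  row 7 [00111]: F1=1 F2=1 -> 0
  row 8 [01000]: F1=1 F2=0 (differ) -> 1
  row 9 [01001]: F1=1 F2=0 (differ) -> 1
  row 10 [01010]: F1=0 F2=1 (differ) -> 1
  row 11 [01011]: F1=0 F2=1 (differ) -> 1
  row 12 [01100]: F1=1 F2=0 (differ) -> 1
  row 13 [01101]: F1=1 F2=0 (differ) -> 1
  row 14 [01110]: F1=0 F2=1 (differ) -> 1
  row 15 [01111]: F1=0 F2=1 (differ) -> 1
  row 16 [10000]: F1=1 F2=0 (differ) -> 1
  row 17 [10001]: F1=1 F2=1 -> 0
  row 18 [10010]: F1=1 F2=1 -> 0
  row 19 [10011]: F1=1 F2=1 -> 0
  row 20 [10100]: F1=1 F2=0 (differ) -> 1
  row 21 [10101]: F1=1 F2=1 -> 0
  row 22 [10110]: F1=1 F2=1 -> 0
  row 23 [10111]: F1=1 F2=1 -> 0
  row 24 [11000]: F1=1 F2=0 (differ) -> 1
  row 25 [11001]: F1=1 F2=1 -> 0
  row 26 [11010]: F1=0 F2=1 (differ) -> 1
  row 27 [11011]: F1=0 F2=1 (differ) -> 1
  row 28 [11100]: F1=1 F2=0 (differ) -> 1
  row 29 [11101]: F1=1 F2=1 -> 0
  row 30 [11110]: F1=0 F2=1 (differ) -> 1
  row 31 [11111]: F1=0 F2=1 (differ) -> 1
Full result column, 8 rows per line (p,q fixed per line; r,s,t runs 000..111 left to right):
  rows 0-7 [p,q=00]: 11001100  (ones: 4)
  rows 8-15 [p,q=01]: 11111111  (ones: 8)
  rows 16-23 [p,q=10]: 10001000  (ones: 2)
  rows 24-31 [p,q=11]: 10111011  (ones: 6)
Disagreements = 4+8+2+6 = 20

20


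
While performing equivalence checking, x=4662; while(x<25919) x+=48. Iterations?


Step 1: x goes from 4662 toward 25919 by 48; the body runs while x<25919, so iterations = ceil((bound-start)/step)
Step 2: Distance=21257
Step 3: ceil(21257/48)=443

443


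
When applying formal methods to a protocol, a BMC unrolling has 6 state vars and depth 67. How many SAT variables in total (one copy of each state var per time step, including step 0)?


BMC unrolls to depth k, creating one copy of each state var for steps 0..k.
Step count = 67 + 1 = 68 (steps 0 through 67)
Vars per step = 6
Total = 6 * 68 = 408

408


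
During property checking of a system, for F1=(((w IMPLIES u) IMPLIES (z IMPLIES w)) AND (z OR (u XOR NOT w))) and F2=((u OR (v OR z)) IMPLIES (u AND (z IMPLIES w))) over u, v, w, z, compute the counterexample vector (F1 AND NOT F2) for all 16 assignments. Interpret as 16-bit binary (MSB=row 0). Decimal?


F1 = (((w IMPLIES u) IMPLIES (z IMPLIES w)) AND (z OR (u XOR NOT w)))
F2 = ((u OR (v OR z)) IMPLIES (u AND (z IMPLIES w)))
Counterexample to F1=>F2 is where F1=1 and F2=0.
Evaluate each row (bits = u,v,w,z, MSB first):
  row 0 [0000]: F1=1 F2=1 -> F1&~F2 -> 0
  row 1 [0001]: F1=0 F2=0 -> F1&~F2 -> 0
  row 2 [0010]: F1=0 F2=1 -> F1&~F2 -> 0
  row 3 [0011]: F1=1 F2=0 -> F1&~F2 -> 1
  row 4 [0100]: F1=1 F2=0 -> F1&~F2 -> 1
  row 5 [0101]: F1=0 F2=0 -> F1&~F2 -> 0
  row 6 [0110]: F1=0 F2=0 -> F1&~F2 -> 0
  row 7 [0111]: F1=1 F2=0 -> F1&~F2 -> 1
  row 8 [1000]: F1=0 F2=1 -> F1&~F2 -> 0
  row 9 [1001]: F1=0 F2=0 -> F1&~F2 -> 0
  row 10 [1010]: F1=1 F2=1 -> F1&~F2 -> 0
  row 11 [1011]: F1=1 F2=1 -> F1&~F2 -> 0
  row 12 [1100]: F1=0 F2=1 -> F1&~F2 -> 0
  row 13 [1101]: F1=0 F2=0 -> F1&~F2 -> 0
  row 14 [1110]: F1=1 F2=1 -> F1&~F2 -> 0
  row 15 [1111]: F1=1 F2=1 -> F1&~F2 -> 0
Full result column, 4 rows per line (u,v fixed per line; w,z runs 00..11 left to right):
  rows 0-3 [u,v=00]: 0001  = hex 1
  rows 4-7 [u,v=01]: 1001  = hex 9
  rows 8-11 [u,v=10]: 0000  = hex 0
  rows 12-15 [u,v=11]: 0000  = hex 0
Counterexample vector (row 0 .. row 15) = 0001100100000000
Output column grouped in 4s = 0001 1001 0000 0000 = 0x1900
Convert to decimal digit by digit (value = value*16 + digit):
  1 -> 1
  1*16 + 9 = 25
  25*16 + 0 = 400
  400*16 + 0 = 6400
Decimal = 6400

6400


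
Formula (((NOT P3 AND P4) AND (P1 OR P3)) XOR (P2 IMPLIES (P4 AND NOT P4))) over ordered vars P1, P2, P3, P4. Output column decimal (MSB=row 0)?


Formula: (((NOT P3 AND P4) AND (P1 OR P3)) XOR (P2 IMPLIES (P4 AND NOT P4))) over P1, P2, P3, P4 (16 rows)
Evaluate each row (bits = P1,P2,P3,P4, MSB first):
  row 0 [0000]: (((NOT 0 AND 0) AND (0 OR 0)) XOR (0 IMPLIES (0 AND NOT 0))) -> 1
  row 1 [0001]: (((NOT 0 AND 1) AND (0 OR 0)) XOR (0 IMPLIES (1 AND NOT 1))) -> 1
  row 2 [0010]: (((NOT 1 AND 0) AND (0 OR 1)) XOR (0 IMPLIES (0 AND NOT 0))) -> 1
  row 3 [0011]: (((NOT 1 AND 1) AND (0 OR 1)) XOR (0 IMPLIES (1 AND NOT 1))) -> 1
  row 4 [0100]: (((NOT 0 AND 0) AND (0 OR 0)) XOR (1 IMPLIES (0 AND NOT 0))) -> 0
  row 5 [0101]: (((NOT 0 AND 1) AND (0 OR 0)) XOR (1 IMPLIES (1 AND NOT 1))) -> 0
  row 6 [0110]: (((NOT 1 AND 0) AND (0 OR 1)) XOR (1 IMPLIES (0 AND NOT 0))) -> 0
  row 7 [0111]: (((NOT 1 AND 1) AND (0 OR 1)) XOR (1 IMPLIES (1 AND NOT 1))) -> 0
  row 8 [1000]: (((NOT 0 AND 0) AND (1 OR 0)) XOR (0 IMPLIES (0 AND NOT 0))) -> 1
  row 9 [1001]: (((NOT 0 AND 1) AND (1 OR 0)) XOR (0 IMPLIES (1 AND NOT 1))) -> 0
  row 10 [1010]: (((NOT 1 AND 0) AND (1 OR 1)) XOR (0 IMPLIES (0 AND NOT 0))) -> 1
  row 11 [1011]: (((NOT 1 AND 1) AND (1 OR 1)) XOR (0 IMPLIES (1 AND NOT 1))) -> 1
  row 12 [1100]: (((NOT 0 AND 0) AND (1 OR 0)) XOR (1 IMPLIES (0 AND NOT 0))) -> 0
  row 13 [1101]: (((NOT 0 AND 1) AND (1 OR 0)) XOR (1 IMPLIES (1 AND NOT 1))) -> 1
  row 14 [1110]: (((NOT 1 AND 0) AND (1 OR 1)) XOR (1 IMPLIES (0 AND NOT 0))) -> 0
  row 15 [1111]: (((NOT 1 AND 1) AND (1 OR 1)) XOR (1 IMPLIES (1 AND NOT 1))) -> 0
Full result column, 4 rows per line (P1,P2 fixed per line; P3,P4 runs 00..11 left to right):
  rows 0-3 [P1,P2=00]: 1111  = hex F
  rows 4-7 [P1,P2=01]: 0000  = hex 0
  rows 8-11 [P1,P2=10]: 1011  = hex B
  rows 12-15 [P1,P2=11]: 0100  = hex 4
Output column (row 0 .. row 15) = 1111000010110100
Output column grouped in 4s = 1111 0000 1011 0100 = 0xF0B4
Convert to decimal digit by digit (value = value*16 + digit):
  F -> 15
  15*16 + 0 = 240
  240*16 + 11 (B) = 3851
  3851*16 + 4 = 61620
Decimal = 61620

61620
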